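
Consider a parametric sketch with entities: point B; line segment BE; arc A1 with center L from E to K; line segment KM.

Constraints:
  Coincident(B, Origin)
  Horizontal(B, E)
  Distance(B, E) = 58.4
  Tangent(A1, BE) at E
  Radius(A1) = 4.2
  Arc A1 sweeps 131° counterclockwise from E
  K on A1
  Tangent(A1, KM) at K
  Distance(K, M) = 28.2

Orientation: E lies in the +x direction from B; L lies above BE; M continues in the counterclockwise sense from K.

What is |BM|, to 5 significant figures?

51.501

B is at the origin; B and E share the same y with |BE| = 58.4 and E on the +x side, so E = (58.400, 0.0000). A1 meets BE tangentially, so LE is at right angles to BE, so L = E + (0, 4.2) = (58.400, 4.2000). On A1, E sits at bearing -90° from L; a 131° counterclockwise sweep puts K at bearing 41°, so K = L + 4.2·(cos 41°, sin 41°) = (61.570, 6.9554). The tangent condition forces LK to be normal to KM, so KM runs along (−sin 41°, cos 41°); with |KM| = 28.2, M = (43.069, 28.238). Then |BM| = |M − B| = 51.501.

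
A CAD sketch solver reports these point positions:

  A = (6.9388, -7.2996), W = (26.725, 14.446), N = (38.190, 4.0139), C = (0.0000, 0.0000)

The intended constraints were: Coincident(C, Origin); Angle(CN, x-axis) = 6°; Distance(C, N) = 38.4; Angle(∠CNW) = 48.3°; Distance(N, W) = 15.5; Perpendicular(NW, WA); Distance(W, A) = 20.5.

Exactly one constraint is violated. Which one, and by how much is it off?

Distance(W, A) = 20.5 — off by 8.90.

C = (0.00, 0.00) ✓; CN at 6.000° ✓; |CN| = 38.40 ✓; ∠CNW = 48.30° ✓; |NW| = 15.50 ✓; ∠(NW, WA) = 90.00° ✓; |WA| = 29.40 ✗.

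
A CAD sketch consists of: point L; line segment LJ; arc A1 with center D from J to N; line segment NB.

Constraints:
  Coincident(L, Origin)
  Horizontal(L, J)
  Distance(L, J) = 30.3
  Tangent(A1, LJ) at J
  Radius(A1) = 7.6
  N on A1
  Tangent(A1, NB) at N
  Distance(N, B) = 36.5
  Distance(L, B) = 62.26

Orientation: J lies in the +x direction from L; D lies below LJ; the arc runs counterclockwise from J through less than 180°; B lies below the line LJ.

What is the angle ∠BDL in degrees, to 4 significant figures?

130.4°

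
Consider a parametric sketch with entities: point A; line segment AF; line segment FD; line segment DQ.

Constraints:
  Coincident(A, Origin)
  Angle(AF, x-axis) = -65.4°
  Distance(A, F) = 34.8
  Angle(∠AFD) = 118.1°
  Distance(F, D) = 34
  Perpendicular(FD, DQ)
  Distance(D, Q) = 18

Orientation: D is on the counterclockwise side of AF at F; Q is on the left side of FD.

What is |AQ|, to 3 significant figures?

52.0

∠AFD = 118.1°, so FD runs at -65.4° + (180° − 118.1°) = -3.50° from the x-axis; with |FD| = 34.0, D = F + 34.0·(cos -3.50°, sin -3.50°) = (48.4, -33.7). The perpendicularity gives DQ at right angles to FD; with |DQ| = 18.0 on the left of FD, Q = D + 18.0·(0.0610, 0.998) = (49.5, -15.8). Then |AQ| = |Q − A| = 52.0.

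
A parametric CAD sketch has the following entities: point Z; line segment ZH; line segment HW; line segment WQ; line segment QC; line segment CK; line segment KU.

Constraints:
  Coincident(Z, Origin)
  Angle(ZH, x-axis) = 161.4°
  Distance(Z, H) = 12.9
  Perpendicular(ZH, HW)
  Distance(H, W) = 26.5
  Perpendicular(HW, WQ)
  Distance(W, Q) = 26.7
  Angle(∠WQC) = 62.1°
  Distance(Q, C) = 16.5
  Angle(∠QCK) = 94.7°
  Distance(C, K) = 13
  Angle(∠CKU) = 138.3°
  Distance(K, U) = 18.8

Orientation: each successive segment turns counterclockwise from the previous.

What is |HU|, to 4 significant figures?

34.08

Z is at the origin; ZH runs at 161.4° with length 12.9, so H = (-12.23, 4.115). ZH ⟂ HW, so HW runs at -108.6°; with |HW| = 26.5, W = (-20.68, -21.00). HW ⟂ WQ, so WQ runs at -18.60°; with |WQ| = 26.7, Q = (4.627, -29.52). ∠WQC = 62.1° gives QC at 99.30° from the x-axis; with |QC| = 16.5, C = (1.960, -13.23). ∠QCK = 94.7° gives CK at -175.4° from the x-axis; with |CK| = 13.0, K = (-11.00, -14.28). ∠CKU = 138.3° gives KU at -133.7° from the x-axis; with |KU| = 18.8, U = (-23.99, -27.87). Then |HU| = |U − H| = 34.08.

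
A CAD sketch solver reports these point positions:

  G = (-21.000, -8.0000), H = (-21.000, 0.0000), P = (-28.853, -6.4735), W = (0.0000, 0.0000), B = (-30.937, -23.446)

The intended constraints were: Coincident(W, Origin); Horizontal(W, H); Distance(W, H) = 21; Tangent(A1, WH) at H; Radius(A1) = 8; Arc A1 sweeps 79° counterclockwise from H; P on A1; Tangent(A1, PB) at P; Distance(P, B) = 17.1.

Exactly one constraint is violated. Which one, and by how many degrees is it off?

Tangent(A1, PB) at P — off by 4.00°.

W = (0.00, 0.00) ✓; W.y = 0.00, H.y = 0.00 ✓; |WH| = 21.00 ✓; ∠(GH, HW) = 90.00° ✓; |GH| = 8.000 ✓; bearing(G→P) − bearing(G→H) = 79.00° ✓; |GP| = 8.000 ✓; ∠(GP, PB) = 86.00° ✗; |PB| = 17.10 ✓.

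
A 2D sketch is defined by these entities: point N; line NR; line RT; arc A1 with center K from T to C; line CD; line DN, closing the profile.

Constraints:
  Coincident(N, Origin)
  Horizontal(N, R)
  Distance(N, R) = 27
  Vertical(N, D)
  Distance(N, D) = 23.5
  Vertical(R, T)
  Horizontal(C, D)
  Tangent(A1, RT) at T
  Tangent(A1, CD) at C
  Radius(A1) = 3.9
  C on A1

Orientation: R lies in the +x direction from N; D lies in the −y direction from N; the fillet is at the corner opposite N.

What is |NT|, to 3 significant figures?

33.4

The virtual corner opposite N is at (27.0, -23.5). The tangent condition forces KT to be normal to RT and the tangent condition forces KC to be normal to CD, with radius 3.9, so the center K sits 3.9 in from both sides at K = (23.1, -19.6). That places the tangent points at T = (27.0, -19.6) on RT and C = (23.1, -23.5) on CD. Then |NT| = |T − N| = 33.4.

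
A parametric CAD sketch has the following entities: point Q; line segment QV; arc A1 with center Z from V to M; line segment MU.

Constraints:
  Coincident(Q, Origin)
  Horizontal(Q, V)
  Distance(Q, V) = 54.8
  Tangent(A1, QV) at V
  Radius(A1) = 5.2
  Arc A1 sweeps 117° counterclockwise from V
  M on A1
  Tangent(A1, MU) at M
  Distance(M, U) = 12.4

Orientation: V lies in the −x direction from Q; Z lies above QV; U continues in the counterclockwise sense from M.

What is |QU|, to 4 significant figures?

58.82

Q is at the origin; QV is horizontal with |QV| = 54.8 and V on the −x side, so V = (-54.80, 0.000). The tangent condition forces ZV to be normal to QV, so Z = V + (0, 5.2) = (-54.80, 5.200). On A1, V sits at bearing -90° from Z; a 117° counterclockwise sweep puts M at bearing 27°, so M = Z + 5.2·(cos 27°, sin 27°) = (-50.17, 7.561). Tangency of A1 to MU means the radius ZM is perpendicular to MU, so MU runs along (−sin 27°, cos 27°); with |MU| = 12.4, U = (-55.80, 18.61). Then |QU| = |U − Q| = 58.82.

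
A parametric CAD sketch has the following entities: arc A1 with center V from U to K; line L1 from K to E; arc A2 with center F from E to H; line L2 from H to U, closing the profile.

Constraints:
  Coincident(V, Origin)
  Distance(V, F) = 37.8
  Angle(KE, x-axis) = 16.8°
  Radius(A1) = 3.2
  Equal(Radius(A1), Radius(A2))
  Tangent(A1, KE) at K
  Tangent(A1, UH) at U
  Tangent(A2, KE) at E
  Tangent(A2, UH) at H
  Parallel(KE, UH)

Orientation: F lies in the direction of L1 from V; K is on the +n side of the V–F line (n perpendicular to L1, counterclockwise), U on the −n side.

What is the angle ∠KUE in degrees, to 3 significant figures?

80.4°

The slot axis is L1's direction at 16.8°, so u = (cos 16.8°, sin 16.8°) = (0.957, 0.289) and n = (−sin 16.8°, cos 16.8°) = (-0.289, 0.957). V is at the origin and F lies 37.8 along u from V, so F = 37.8·u = (36.2, 10.9). Tangency of A1 to both parallel lines with radius 3.2 puts K and U at V ± 3.2·n: K = (-0.925, 3.06), U = (0.925, -3.06). Equal radii place E and H the same way about F: E = F + 3.2·n = (35.3, 14.0), H = F − 3.2·n = (37.1, 7.86). Then cos ∠KUE = UK·UE / (|UK||UE|), giving 80.4°.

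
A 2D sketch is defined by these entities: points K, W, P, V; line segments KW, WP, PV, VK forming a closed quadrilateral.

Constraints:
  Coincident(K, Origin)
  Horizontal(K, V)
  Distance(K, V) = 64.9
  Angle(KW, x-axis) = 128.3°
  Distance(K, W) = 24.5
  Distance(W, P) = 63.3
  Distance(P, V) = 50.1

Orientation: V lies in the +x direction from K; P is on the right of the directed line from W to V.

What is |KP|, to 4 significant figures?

38.80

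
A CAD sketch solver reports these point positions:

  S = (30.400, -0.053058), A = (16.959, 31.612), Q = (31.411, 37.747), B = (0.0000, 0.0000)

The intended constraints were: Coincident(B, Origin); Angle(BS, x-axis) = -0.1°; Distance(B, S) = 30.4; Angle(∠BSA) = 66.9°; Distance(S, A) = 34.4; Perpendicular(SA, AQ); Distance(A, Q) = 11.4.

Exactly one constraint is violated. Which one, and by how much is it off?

Distance(A, Q) = 11.4 — off by 4.30.

B = (0.00, 0.00) ✓; BS at -0.1000° ✓; |BS| = 30.40 ✓; ∠BSA = 66.90° ✓; |SA| = 34.40 ✓; ∠(SA, AQ) = 90.00° ✓; |AQ| = 15.70 ✗.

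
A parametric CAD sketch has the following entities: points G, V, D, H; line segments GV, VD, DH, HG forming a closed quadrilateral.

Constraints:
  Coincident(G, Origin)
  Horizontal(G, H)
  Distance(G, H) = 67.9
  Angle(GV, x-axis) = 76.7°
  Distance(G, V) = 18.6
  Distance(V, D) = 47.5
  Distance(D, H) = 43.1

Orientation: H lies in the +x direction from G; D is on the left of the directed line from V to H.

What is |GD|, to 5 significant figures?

60.742

Checks: |GH| = 67.90 ✓; |GV| = 18.60 ✓; |VD| = 47.50 ✓; |DH| = 43.10 ✓.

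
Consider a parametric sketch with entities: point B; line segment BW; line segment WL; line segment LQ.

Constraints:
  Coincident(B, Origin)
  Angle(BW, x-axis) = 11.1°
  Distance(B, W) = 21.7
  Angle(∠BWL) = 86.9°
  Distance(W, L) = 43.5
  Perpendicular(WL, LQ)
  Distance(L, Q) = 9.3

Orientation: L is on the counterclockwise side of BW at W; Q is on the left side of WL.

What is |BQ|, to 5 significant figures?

44.097

B is at the origin; BW runs at 11.1° with length 21.7, so W = 21.7·(cos 11.1°, sin 11.1°) = (21.294, 4.1777). ∠BWL = 86.9°, so WL runs at 11.1° + (180° − 86.9°) = 104.20° from the x-axis; with |WL| = 43.5, L = W + 43.5·(cos 104.20°, sin 104.20°) = (10.623, 46.349). WL ⟂ LQ; with |LQ| = 9.3 on the left of WL, Q = L + 9.3·(-0.96945, -0.24531) = (1.6073, 44.067). Then |BQ| = |Q − B| = 44.097.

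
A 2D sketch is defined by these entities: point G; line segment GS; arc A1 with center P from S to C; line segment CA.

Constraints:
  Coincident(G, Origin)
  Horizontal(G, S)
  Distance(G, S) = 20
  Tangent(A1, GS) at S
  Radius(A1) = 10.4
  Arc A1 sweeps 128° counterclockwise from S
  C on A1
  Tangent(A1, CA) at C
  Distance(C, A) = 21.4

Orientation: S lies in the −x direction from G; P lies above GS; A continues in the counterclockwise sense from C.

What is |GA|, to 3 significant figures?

41.9

G is at the origin; GS is horizontal with |GS| = 20.0 and S on the −x side, so S = (-20.0, 0.00). A1 meets GS tangentially, so PS is at right angles to GS, so P = S + (0, 10.4) = (-20.0, 10.4). On A1, S sits at bearing -90° from P; a 128° counterclockwise sweep puts C at bearing 38°, so C = P + 10.4·(cos 38°, sin 38°) = (-11.8, 16.8). A1 meets CA tangentially, so PC is at right angles to CA, so CA runs along (−sin 38°, cos 38°); with |CA| = 21.4, A = (-25.0, 33.7). Then |GA| = |A − G| = 41.9.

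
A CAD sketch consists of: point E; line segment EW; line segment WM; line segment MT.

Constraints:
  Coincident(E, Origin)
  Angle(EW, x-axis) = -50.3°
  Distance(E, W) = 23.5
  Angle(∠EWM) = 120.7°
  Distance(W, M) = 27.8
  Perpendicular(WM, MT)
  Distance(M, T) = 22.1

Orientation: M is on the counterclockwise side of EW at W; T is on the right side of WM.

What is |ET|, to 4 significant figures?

58.08

∠EWM = 120.7°, so WM runs at -50.3° + (180° − 120.7°) = 9.000° from the x-axis; with |WM| = 27.8, M = W + 27.8·(cos 9.000°, sin 9.000°) = (42.47, -13.73). The perpendicularity gives MT at right angles to WM; with |MT| = 22.1 on the right of WM, T = M + 22.1·(0.1564, -0.9877) = (45.93, -35.56). Then |ET| = |T − E| = 58.08.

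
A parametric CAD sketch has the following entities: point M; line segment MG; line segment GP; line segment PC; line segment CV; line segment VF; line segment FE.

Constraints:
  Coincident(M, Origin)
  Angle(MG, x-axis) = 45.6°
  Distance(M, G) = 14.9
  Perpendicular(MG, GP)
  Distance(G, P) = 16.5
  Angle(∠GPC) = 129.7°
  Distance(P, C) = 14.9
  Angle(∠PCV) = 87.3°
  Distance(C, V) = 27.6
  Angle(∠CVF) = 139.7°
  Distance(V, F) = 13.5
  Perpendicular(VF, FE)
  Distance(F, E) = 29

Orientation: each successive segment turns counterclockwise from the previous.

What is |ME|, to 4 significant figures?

18.31

M is at the origin; MG runs at 45.6° with length 14.9, so G = (10.42, 10.65). The perpendicularity gives GP at right angles to MG, so GP runs at 135.6°; with |GP| = 16.5, P = (-1.364, 22.19). ∠GPC = 129.7° gives PC at -174.1° from the x-axis; with |PC| = 14.9, C = (-16.18, 20.66). ∠PCV = 87.3° gives CV at -81.40° from the x-axis; with |CV| = 27.6, V = (-12.06, -6.631). ∠CVF = 139.7° gives VF at -41.10° from the x-axis; with |VF| = 13.5, F = (-1.885, -15.51). VF is perpendicular to FE, so FE runs at 48.90°; with |FE| = 29.0, E = (17.18, 6.348). Then |ME| = |E − M| = 18.31.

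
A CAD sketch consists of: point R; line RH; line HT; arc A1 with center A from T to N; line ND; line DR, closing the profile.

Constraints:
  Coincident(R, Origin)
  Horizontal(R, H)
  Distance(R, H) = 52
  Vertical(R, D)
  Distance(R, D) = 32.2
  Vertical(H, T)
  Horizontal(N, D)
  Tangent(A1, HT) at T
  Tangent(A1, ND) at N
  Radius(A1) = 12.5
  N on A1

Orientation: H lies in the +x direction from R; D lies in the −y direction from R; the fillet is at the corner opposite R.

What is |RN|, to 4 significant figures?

50.96

R is at the origin; R and H share the same y with |RH| = 52.0 and H on the +x side, so H = (52.00, 0.000). RD is vertical with |RD| = 32.2 and D on the −y side, so D = (0.000, -32.20). The virtual corner opposite R is at (52.00, -32.20). Tangency of A1 to HT means the radius AT is perpendicular to HT and since A1 is tangent to ND there, AN ⟂ ND, with radius 12.5, so the center A sits 12.5 in from both sides at A = (39.50, -19.70). That places the tangent points at T = (52.00, -19.70) on HT and N = (39.50, -32.20) on ND. Then |RN| = |N − R| = 50.96.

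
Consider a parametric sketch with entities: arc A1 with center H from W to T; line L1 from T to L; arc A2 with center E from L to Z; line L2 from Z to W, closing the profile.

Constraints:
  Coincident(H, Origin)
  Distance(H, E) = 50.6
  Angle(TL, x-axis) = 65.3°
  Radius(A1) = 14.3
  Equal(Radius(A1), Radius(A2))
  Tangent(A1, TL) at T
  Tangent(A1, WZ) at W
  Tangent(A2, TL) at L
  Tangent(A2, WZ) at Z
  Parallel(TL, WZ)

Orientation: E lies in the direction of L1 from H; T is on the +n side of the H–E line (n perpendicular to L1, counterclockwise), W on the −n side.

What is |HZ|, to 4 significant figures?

52.58

The slot axis is L1's direction at 65.3°, so u = (cos 65.3°, sin 65.3°) = (0.4179, 0.9085) and n = (−sin 65.3°, cos 65.3°) = (-0.9085, 0.4179). H is at the origin and E lies 50.6 along u from H, so E = 50.6·u = (21.14, 45.97). Tangency of A1 to both parallel lines with radius 14.3 puts T and W at H ± 14.3·n: T = (-12.99, 5.975), W = (12.99, -5.975). Equal radii place L and Z the same way about E: L = E + 14.3·n = (8.152, 51.95), Z = E − 14.3·n = (34.14, 40.00). Then |HZ| = |Z − H| = 52.58.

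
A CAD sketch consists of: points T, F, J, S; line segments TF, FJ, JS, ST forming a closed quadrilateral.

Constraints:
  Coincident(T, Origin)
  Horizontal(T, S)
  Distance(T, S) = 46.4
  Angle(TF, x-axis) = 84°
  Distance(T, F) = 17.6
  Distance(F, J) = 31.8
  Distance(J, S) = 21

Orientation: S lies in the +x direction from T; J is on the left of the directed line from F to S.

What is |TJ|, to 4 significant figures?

37.53

T is at the origin; T and S share the same y with |TS| = 46.4 and S in +x, so S = (46.4, 0). TF runs at 84.0° with |TF| = 17.6, so F = (1.840, 17.50). J is determined by |FJ| = 31.8 and |JS| = 21.0 together: it lies at the intersection of circle(F, 31.8) and circle(S, 21.0). With |FS| = 47.87, the foot of the radical line on FS is 29.89 from F and the perpendicular offset is √(31.8² − 29.89²) = 10.85. Taking the left-of-FS solution: J = (33.63, 16.67).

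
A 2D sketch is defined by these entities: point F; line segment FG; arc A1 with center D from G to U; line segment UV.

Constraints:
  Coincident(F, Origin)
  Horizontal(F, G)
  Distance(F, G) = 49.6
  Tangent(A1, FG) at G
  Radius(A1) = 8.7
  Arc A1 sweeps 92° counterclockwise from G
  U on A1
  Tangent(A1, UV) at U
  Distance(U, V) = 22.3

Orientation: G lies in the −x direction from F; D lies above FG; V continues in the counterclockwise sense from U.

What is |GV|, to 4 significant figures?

32.28

On A1, G sits at bearing -90° from D; a 92° counterclockwise sweep puts U at bearing 2°, so U = D + 8.7·(cos 2°, sin 2°) = (-40.91, 9.004). Tangency of A1 to UV means the radius DU is perpendicular to UV, so UV runs along (−sin 2°, cos 2°); with |UV| = 22.3, V = (-41.68, 31.29). Then |GV| = |V − G| = 32.28.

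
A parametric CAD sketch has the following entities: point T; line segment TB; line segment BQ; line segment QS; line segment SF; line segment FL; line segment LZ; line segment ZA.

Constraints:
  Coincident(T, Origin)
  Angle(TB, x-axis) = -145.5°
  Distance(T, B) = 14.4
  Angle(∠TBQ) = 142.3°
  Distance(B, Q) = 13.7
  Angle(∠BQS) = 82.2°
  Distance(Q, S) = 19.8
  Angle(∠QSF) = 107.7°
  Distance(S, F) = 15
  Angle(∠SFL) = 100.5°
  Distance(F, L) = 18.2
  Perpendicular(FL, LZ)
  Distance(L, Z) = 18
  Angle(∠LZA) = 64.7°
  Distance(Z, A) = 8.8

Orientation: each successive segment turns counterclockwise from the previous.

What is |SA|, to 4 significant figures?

12.99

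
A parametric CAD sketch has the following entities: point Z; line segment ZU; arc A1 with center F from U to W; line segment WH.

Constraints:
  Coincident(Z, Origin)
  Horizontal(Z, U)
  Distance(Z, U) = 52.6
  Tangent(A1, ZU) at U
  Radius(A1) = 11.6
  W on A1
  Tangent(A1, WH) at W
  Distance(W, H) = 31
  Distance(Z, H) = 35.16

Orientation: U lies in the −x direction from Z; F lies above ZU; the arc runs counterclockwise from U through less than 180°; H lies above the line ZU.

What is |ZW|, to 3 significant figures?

44.2

Z is at the origin; ZU is horizontal with |ZU| = 52.6 and U on the −x side, so U = (-52.6, 0.00). Since A1 is tangent to ZU there, FU ⟂ ZU, so F = U + (0, 11.6) = (-52.6, 11.6). Since FW ⟂ WH (tangency), |FH| = √(11.6² + 31.0²) = 33.1 regardless of where W sits on A1. So H lies on both circle(Z, 35.16) and circle(F, 33.1); the above-ZU intersection is H = (-23.1, 26.5). W is the foot of the tangent from H: W = (-44.1, 3.74).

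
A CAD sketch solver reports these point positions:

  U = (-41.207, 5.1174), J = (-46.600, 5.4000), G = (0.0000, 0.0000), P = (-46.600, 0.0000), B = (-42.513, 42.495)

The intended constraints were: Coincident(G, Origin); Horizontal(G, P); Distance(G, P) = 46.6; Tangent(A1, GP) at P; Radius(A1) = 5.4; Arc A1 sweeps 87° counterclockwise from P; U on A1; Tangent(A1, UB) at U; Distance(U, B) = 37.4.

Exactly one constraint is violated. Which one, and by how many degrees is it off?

Tangent(A1, UB) at U — off by 5.00°.

G = (0.00, 0.00) ✓; G.y = 0.00, P.y = 0.00 ✓; |GP| = 46.60 ✓; ∠(JP, PG) = 90.00° ✓; |JP| = 5.400 ✓; bearing(J→U) − bearing(J→P) = 87.00° ✓; |JU| = 5.400 ✓; ∠(JU, UB) = 85.00° ✗; |UB| = 37.40 ✓.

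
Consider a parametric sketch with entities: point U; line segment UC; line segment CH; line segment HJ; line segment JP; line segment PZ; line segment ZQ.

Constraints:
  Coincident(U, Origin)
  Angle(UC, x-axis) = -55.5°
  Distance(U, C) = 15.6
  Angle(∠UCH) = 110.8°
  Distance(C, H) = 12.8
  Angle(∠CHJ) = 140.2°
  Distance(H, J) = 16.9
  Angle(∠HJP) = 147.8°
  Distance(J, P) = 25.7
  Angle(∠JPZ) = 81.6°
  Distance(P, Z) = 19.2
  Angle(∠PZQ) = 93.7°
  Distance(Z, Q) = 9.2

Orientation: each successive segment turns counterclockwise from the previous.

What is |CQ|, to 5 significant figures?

32.117

U is at the origin; UC runs at -55.5° with length 15.6, so C = (8.8359, -12.856). ∠UCH = 110.8° gives CH at 13.700° from the x-axis; with |CH| = 12.8, H = (21.272, -9.8248). ∠CHJ = 140.2° gives HJ at 53.500° from the x-axis; with |HJ| = 16.9, J = (31.324, 3.7603). ∠HJP = 147.8° gives JP at 85.700° from the x-axis; with |JP| = 25.7, P = (33.251, 29.388). ∠JPZ = 81.6° gives PZ at -175.90° from the x-axis; with |PZ| = 19.2, Z = (14.100, 28.015). ∠PZQ = 93.7° gives ZQ at -89.600° from the x-axis; with |ZQ| = 9.2, Q = (14.165, 18.815). Then |CQ| = |Q − C| = 32.117.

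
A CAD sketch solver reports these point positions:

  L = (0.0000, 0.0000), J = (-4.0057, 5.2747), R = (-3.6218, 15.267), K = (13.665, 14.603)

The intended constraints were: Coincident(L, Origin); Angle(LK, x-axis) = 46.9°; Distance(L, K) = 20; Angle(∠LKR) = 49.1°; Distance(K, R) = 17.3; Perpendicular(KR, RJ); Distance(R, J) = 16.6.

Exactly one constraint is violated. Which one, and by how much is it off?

Distance(R, J) = 16.6 — off by 6.60.

L = (0.00, 0.00) ✓; LK at 46.90° ✓; |LK| = 20.00 ✓; ∠LKR = 49.10° ✓; |KR| = 17.30 ✓; ∠(KR, RJ) = 90.00° ✓; |RJ| = 10.00 ✗.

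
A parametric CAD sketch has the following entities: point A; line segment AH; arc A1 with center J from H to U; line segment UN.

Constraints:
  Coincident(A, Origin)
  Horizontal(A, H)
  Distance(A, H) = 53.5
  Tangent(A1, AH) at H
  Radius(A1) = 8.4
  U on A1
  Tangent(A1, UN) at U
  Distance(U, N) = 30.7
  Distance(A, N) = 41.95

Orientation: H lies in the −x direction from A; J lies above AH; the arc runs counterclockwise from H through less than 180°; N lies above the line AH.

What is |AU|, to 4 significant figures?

46.61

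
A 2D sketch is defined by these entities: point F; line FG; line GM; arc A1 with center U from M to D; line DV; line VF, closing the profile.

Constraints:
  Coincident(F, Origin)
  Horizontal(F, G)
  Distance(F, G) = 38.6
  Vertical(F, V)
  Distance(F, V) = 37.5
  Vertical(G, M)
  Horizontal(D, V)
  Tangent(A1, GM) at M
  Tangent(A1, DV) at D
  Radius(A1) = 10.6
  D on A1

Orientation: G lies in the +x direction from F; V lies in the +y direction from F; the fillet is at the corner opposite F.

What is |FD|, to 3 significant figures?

46.8

F is at the origin; FG is horizontal with |FG| = 38.6 and G on the +x side, so G = (38.6, 0.00). F and V share the same x with |FV| = 37.5 and V on the +y side, so V = (0.00, 37.5). The virtual corner opposite F is at (38.6, 37.5). The tangent condition forces UM to be normal to GM and the tangent condition forces UD to be normal to DV, with radius 10.6, so the center U sits 10.6 in from both sides at U = (28.0, 26.9). That places the tangent points at M = (38.6, 26.9) on GM and D = (28.0, 37.5) on DV. Then |FD| = |D − F| = 46.8.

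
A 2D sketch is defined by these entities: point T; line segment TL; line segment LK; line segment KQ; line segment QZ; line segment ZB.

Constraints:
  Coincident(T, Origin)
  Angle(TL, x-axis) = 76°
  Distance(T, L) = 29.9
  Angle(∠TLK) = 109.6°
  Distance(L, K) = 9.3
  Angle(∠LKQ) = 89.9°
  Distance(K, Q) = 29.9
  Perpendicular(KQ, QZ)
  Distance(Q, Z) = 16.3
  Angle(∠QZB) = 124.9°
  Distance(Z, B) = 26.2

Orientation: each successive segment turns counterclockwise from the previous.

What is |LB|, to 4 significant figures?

23.54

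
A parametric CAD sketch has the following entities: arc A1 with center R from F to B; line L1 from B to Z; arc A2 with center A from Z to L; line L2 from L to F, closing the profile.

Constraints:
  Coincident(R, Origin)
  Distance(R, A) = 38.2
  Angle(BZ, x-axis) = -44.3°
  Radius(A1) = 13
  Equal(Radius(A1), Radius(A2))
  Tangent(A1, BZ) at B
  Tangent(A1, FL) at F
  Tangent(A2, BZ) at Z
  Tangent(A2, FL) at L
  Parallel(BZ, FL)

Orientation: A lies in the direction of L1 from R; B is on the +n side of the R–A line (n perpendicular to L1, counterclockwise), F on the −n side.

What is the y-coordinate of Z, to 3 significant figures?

-17.4

The slot axis is L1's direction at -44.3°, so u = (cos -44.3°, sin -44.3°) = (0.716, -0.698) and n = (−sin -44.3°, cos -44.3°) = (0.698, 0.716). R is at the origin and A lies 38.2 along u from R, so A = 38.2·u = (27.3, -26.7). Tangency of A1 to both parallel lines with radius 13.0 puts B and F at R ± 13.0·n: B = (9.08, 9.30), F = (-9.08, -9.30). Equal radii place Z and L the same way about A: Z = A + 13.0·n = (36.4, -17.4), L = A − 13.0·n = (18.3, -36.0). So Z.y = -17.4.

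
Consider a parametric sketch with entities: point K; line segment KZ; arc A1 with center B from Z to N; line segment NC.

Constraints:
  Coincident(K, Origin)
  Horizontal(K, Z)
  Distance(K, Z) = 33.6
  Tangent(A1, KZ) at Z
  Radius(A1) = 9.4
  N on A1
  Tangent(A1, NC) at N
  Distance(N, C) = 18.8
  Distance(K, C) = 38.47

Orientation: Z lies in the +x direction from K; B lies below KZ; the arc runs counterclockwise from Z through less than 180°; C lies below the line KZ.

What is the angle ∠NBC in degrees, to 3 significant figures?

63.4°

Checks: K = (0.00, 0.00) ✓; |BN| = 9.400 ✓; ∠(BN, NC) = 90.00° ✓; |NC| = 18.80 ✓; |KC| = 38.47 ✓.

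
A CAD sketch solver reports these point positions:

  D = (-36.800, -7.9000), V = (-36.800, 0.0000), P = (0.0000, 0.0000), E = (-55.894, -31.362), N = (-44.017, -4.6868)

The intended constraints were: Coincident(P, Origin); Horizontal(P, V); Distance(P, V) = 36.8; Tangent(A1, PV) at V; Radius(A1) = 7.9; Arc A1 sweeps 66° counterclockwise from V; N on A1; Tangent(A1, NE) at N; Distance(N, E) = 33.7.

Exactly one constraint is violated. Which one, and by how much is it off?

Distance(N, E) = 33.7 — off by 4.50.

P = (0.00, 0.00) ✓; P.y = 0.00, V.y = 0.00 ✓; |PV| = 36.80 ✓; ∠(DV, VP) = 90.00° ✓; |DV| = 7.900 ✓; bearing(D→N) − bearing(D→V) = 66.00° ✓; |DN| = 7.900 ✓; ∠(DN, NE) = 90.00° ✓; |NE| = 29.20 ✗.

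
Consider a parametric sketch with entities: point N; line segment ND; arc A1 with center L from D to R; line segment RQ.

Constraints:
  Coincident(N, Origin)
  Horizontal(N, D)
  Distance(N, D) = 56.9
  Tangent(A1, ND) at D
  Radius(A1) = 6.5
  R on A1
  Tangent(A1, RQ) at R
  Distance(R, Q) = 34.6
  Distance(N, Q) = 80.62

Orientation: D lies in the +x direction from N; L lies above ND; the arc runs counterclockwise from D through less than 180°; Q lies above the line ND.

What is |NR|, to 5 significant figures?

63.459

N is at the origin; ND is horizontal with |ND| = 56.9 and D on the +x side, so D = (56.900, 0.0000). Tangency of A1 to ND means the radius LD is perpendicular to ND, so L = D + (0, 6.5) = (56.900, 6.5000). Since LR ⟂ RQ (tangency), |LQ| = √(6.5² + 34.6²) = 35.205 regardless of where R sits on A1. So Q lies on both circle(N, 80.62) and circle(L, 35.205); the above-ND intersection is Q = (70.597, 38.932). R is the foot of the tangent from Q: R = (63.252, 5.1202).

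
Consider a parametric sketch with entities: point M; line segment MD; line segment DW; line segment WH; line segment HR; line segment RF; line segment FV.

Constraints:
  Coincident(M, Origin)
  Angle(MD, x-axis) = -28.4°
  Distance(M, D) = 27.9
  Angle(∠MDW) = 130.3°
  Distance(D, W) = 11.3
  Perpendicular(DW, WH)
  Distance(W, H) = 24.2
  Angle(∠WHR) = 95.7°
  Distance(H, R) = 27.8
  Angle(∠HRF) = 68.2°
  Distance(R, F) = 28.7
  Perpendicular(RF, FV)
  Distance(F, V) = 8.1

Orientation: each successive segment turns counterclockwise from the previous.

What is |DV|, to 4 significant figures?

1.747

M is at the origin; MD runs at -28.4° with length 27.9, so D = (24.54, -13.27). ∠MDW = 130.3° gives DW at 21.30° from the x-axis; with |DW| = 11.3, W = (35.07, -9.165). DW ⟂ WH, so WH runs at 111.3°; with |WH| = 24.2, H = (26.28, 13.38). ∠WHR = 95.7° gives HR at -164.4° from the x-axis; with |HR| = 27.8, R = (-0.4963, 5.906). ∠HRF = 68.2° gives RF at -52.60° from the x-axis; with |RF| = 28.7, F = (16.94, -16.89). The perpendicularity gives FV at right angles to RF, so FV runs at 37.40°; with |FV| = 8.1, V = (23.37, -11.97). Then |DV| = |V − D| = 1.747.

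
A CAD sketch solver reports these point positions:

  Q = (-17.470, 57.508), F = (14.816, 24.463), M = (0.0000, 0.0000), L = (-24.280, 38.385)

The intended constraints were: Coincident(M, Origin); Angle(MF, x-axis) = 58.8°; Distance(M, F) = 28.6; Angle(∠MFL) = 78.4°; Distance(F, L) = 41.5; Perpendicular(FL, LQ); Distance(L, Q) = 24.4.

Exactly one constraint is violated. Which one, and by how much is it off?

Distance(L, Q) = 24.4 — off by 4.10.

M = (0.00, 0.00) ✓; MF at 58.80° ✓; |MF| = 28.60 ✓; ∠MFL = 78.40° ✓; |FL| = 41.50 ✓; ∠(FL, LQ) = 90.00° ✓; |LQ| = 20.30 ✗.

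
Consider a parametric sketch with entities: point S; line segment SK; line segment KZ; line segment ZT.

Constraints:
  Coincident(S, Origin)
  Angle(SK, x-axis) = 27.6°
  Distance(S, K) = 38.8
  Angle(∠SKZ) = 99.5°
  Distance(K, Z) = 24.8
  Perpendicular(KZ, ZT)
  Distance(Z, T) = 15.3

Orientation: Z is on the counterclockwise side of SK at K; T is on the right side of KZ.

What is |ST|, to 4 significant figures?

61.99

∠SKZ = 99.5°, so KZ runs at 27.6° + (180° − 99.5°) = 108.1° from the x-axis; with |KZ| = 24.8, Z = K + 24.8·(cos 108.1°, sin 108.1°) = (26.68, 41.55). KZ is perpendicular to ZT; with |ZT| = 15.3 on the right of KZ, T = Z + 15.3·(0.9505, 0.3107) = (41.22, 46.30). Then |ST| = |T − S| = 61.99.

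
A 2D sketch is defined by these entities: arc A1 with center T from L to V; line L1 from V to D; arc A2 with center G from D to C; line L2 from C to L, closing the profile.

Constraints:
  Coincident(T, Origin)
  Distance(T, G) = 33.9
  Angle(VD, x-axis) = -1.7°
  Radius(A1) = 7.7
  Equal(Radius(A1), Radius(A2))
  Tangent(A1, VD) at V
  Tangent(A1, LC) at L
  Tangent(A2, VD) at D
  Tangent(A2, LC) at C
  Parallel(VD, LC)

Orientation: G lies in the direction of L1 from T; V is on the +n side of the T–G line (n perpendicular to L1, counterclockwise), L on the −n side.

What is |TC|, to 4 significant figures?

34.76

Tangency of A1 to both parallel lines with radius 7.7 puts V and L at T ± 7.7·n: V = (0.2284, 7.697), L = (-0.2284, -7.697). Equal radii place D and C the same way about G: D = G + 7.7·n = (34.11, 6.691), C = G − 7.7·n = (33.66, -8.702). Then |TC| = |C − T| = 34.76.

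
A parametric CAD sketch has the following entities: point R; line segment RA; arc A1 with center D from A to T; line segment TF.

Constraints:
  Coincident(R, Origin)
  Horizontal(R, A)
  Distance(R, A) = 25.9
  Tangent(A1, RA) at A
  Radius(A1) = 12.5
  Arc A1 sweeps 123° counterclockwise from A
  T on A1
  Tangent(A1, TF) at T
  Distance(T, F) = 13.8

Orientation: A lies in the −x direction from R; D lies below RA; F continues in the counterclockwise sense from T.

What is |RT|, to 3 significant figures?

41.2

Since A1 is tangent to RA there, DA ⟂ RA, so D = A + (0, -12.5) = (-25.9, -12.5). On A1, A sits at bearing 90° from D; a 123° counterclockwise sweep puts T at bearing 213°, so T = D + 12.5·(cos 213°, sin 213°) = (-36.4, -19.3). Then |RT| = |T − R| = 41.2.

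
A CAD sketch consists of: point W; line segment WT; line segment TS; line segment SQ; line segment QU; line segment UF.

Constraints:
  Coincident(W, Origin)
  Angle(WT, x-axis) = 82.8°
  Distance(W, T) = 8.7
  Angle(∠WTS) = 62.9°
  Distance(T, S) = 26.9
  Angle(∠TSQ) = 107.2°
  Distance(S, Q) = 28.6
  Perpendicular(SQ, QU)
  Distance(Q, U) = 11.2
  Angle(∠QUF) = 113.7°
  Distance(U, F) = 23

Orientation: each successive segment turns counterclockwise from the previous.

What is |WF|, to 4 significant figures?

7.877

W is at the origin; WT runs at 82.8° with length 8.7, so T = (1.090, 8.631). ∠WTS = 62.9° gives TS at -160.1° from the x-axis; with |TS| = 26.9, S = (-24.20, -0.5248). ∠TSQ = 107.2° gives SQ at -87.30° from the x-axis; with |SQ| = 28.6, Q = (-22.86, -29.09). SQ is perpendicular to QU, so QU runs at 2.700°; with |QU| = 11.2, U = (-11.67, -28.57). ∠QUF = 113.7° gives UF at 69.00° from the x-axis; with |UF| = 23.0, F = (-3.426, -7.093). Then |WF| = |F − W| = 7.877.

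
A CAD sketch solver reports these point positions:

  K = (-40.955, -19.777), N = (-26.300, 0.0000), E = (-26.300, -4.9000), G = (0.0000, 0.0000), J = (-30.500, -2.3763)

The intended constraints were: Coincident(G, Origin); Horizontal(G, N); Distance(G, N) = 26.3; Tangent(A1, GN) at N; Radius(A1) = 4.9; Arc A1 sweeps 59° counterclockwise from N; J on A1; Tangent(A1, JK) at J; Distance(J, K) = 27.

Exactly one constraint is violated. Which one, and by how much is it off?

Distance(J, K) = 27 — off by 6.70.

G = (0.00, 0.00) ✓; G.y = 0.00, N.y = 0.00 ✓; |GN| = 26.30 ✓; ∠(EN, NG) = 90.00° ✓; |EN| = 4.900 ✓; bearing(E→J) − bearing(E→N) = 59.00° ✓; |EJ| = 4.900 ✓; ∠(EJ, JK) = 90.00° ✓; |JK| = 20.30 ✗.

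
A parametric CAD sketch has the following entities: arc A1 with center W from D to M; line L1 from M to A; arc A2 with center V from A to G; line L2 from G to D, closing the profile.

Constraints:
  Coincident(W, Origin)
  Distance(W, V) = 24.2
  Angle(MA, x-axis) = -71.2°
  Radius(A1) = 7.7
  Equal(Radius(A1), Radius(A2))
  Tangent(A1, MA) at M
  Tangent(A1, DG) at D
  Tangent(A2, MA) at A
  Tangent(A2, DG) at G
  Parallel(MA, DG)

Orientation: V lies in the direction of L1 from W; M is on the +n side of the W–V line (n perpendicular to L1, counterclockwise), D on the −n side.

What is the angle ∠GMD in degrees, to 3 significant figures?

57.5°

The slot axis is L1's direction at -71.2°, so u = (cos -71.2°, sin -71.2°) = (0.322, -0.947) and n = (−sin -71.2°, cos -71.2°) = (0.947, 0.322). W is at the origin and V lies 24.2 along u from W, so V = 24.2·u = (7.80, -22.9). Tangency of A1 to both parallel lines with radius 7.7 puts M and D at W ± 7.7·n: M = (7.29, 2.48), D = (-7.29, -2.48). Equal radii place A and G the same way about V: A = V + 7.7·n = (15.1, -20.4), G = V − 7.7·n = (0.510, -25.4). Then cos ∠GMD = MG·MD / (|MG||MD|), giving 57.5°.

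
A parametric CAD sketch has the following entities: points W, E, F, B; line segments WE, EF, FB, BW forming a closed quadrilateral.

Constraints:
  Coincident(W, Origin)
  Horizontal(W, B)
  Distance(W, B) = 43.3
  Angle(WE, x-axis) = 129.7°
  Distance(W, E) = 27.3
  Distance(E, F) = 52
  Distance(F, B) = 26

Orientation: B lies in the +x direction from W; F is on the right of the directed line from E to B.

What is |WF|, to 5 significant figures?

25.302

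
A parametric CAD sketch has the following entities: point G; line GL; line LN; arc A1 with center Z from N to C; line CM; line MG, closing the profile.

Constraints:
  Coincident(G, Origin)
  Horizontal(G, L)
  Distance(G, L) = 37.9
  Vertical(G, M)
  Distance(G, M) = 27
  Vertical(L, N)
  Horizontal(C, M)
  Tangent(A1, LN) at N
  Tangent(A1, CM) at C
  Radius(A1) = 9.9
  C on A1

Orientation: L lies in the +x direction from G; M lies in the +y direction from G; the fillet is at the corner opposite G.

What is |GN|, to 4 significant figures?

41.58

The virtual corner opposite G is at (37.90, 27.00). A1 meets LN tangentially, so ZN is at right angles to LN and tangency of A1 to CM means the radius ZC is perpendicular to CM, with radius 9.9, so the center Z sits 9.9 in from both sides at Z = (28.00, 17.10). That places the tangent points at N = (37.90, 17.10) on LN and C = (28.00, 27.00) on CM. Then |GN| = |N − G| = 41.58.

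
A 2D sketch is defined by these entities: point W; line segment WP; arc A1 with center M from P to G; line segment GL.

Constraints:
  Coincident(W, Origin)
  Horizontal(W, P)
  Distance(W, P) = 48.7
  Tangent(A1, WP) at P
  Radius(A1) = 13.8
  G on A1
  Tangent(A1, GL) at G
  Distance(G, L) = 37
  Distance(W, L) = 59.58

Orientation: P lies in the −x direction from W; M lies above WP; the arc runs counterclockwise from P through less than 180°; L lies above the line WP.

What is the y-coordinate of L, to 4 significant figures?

49.86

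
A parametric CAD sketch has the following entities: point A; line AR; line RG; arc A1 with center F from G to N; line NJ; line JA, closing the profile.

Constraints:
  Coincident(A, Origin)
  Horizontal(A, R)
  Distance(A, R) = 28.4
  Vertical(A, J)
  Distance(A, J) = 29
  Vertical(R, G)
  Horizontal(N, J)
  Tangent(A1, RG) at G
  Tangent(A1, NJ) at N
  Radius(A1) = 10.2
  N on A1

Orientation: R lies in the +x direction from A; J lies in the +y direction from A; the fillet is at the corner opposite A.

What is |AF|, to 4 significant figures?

26.17

A is at the origin; A and R share the same y with |AR| = 28.4 and R on the +x side, so R = (28.40, 0.000). A and J share the same x with |AJ| = 29.0 and J on the +y side, so J = (0.000, 29.00). The virtual corner opposite A is at (28.40, 29.00). A1 meets RG tangentially, so FG is at right angles to RG and A1 meets NJ tangentially, so FN is at right angles to NJ, with radius 10.2, so the center F sits 10.2 in from both sides at F = (18.20, 18.80). Then |AF| = |F − A| = 26.17.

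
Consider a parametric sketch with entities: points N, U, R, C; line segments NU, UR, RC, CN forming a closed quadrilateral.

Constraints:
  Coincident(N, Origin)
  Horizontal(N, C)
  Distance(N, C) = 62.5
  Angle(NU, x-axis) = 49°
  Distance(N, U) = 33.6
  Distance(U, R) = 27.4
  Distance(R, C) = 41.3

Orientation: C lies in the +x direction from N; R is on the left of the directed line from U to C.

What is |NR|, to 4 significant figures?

59.94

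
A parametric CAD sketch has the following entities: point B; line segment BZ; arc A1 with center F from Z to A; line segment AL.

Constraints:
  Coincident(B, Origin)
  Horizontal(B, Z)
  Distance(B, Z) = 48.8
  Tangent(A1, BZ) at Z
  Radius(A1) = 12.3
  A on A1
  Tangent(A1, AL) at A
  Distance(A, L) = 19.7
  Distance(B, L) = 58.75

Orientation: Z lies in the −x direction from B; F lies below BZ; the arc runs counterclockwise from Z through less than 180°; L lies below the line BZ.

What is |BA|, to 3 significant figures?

61.9

Checks: ∠(FZ, ZB) = 90.00° ✓; |FZ| = 12.30 ✓; |FA| = 12.30 ✓; ∠(FA, AL) = 90.00° ✓; |AL| = 19.70 ✓; |BL| = 58.75 ✓.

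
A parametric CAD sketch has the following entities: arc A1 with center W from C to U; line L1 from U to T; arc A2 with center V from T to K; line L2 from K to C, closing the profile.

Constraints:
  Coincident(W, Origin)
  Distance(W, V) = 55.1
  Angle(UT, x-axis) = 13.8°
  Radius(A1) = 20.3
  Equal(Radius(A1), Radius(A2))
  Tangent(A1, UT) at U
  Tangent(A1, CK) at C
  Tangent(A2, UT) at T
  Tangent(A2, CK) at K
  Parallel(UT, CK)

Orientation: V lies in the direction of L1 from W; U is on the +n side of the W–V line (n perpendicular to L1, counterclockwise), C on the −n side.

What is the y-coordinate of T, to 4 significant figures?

32.86

Tangency of A1 to both parallel lines with radius 20.3 puts U and C at W ± 20.3·n: U = (-4.842, 19.71), C = (4.842, -19.71). Equal radii place T and K the same way about V: T = V + 20.3·n = (48.67, 32.86), K = V − 20.3·n = (58.35, -6.571). So T.y = 32.86.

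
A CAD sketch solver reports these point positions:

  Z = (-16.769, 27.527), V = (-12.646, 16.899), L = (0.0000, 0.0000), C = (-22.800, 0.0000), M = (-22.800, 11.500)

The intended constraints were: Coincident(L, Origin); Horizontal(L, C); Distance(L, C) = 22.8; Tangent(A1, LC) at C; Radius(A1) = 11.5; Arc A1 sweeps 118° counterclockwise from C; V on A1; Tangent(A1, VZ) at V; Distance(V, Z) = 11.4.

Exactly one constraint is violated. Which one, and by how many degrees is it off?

Tangent(A1, VZ) at V — off by 6.80°.

L = (0.00, 0.00) ✓; L.y = 0.00, C.y = 0.00 ✓; |LC| = 22.80 ✓; ∠(MC, CL) = 90.00° ✓; |MC| = 11.50 ✓; bearing(M→V) − bearing(M→C) = 118.0° ✓; |MV| = 11.50 ✓; ∠(MV, VZ) = 96.80° ✗; |VZ| = 11.40 ✓.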